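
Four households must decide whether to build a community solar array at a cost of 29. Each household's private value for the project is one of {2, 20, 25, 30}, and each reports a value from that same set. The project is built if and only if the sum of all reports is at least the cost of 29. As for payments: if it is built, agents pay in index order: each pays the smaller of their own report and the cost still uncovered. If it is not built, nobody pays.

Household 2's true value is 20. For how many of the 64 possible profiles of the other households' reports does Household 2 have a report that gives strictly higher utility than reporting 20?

44

Others report (2, 2, 25): truth gives 0; report 2 gives 18 > 0. Violating.
Others report (2, 2, 30): truth gives 0; report 2 gives 18 > 0. Violating.
Others report (2, 20, 20): truth gives 0; report 2 gives 18 > 0. Violating.
Others report (2, 20, 25): truth gives 0; report 2 gives 18 > 0. Violating.
Others report (2, 2, 2): truth gives 0; no alternative beats it.
Others report (2, 2, 20): truth gives 0; no alternative beats it.
(Checking all 64 profiles: 44 have a profitable deviation, 20 do not.)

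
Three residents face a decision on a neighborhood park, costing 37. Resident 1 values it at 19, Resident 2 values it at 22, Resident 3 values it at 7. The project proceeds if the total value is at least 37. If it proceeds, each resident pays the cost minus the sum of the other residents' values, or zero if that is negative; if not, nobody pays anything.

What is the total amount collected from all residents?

19

Total value 48 ≥ cost 37, so it is built.
Resident 1: others sum to 29; max(0, 37 - 29) = 8.
Resident 2: others sum to 26; max(0, 37 - 26) = 11.
Resident 3: others sum to 41; max(0, 37 - 41) = 0.
Total collected = 8 + 11 + 0 = 19.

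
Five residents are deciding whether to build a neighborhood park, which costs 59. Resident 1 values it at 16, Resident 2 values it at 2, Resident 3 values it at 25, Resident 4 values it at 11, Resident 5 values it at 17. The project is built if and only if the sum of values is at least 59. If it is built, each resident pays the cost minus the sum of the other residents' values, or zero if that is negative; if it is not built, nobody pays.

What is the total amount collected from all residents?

Total value 71 ≥ cost 59, so it is built.
Resident 1: others sum to 55; max(0, 59 - 55) = 4.
Resident 2: others sum to 69; max(0, 59 - 69) = 0.
Resident 3: others sum to 46; max(0, 59 - 46) = 13.
Resident 4: others sum to 60; max(0, 59 - 60) = 0.
Resident 5: others sum to 54; max(0, 59 - 54) = 5.
Total collected = 4 + 0 + 13 + 0 + 5 = 22.

22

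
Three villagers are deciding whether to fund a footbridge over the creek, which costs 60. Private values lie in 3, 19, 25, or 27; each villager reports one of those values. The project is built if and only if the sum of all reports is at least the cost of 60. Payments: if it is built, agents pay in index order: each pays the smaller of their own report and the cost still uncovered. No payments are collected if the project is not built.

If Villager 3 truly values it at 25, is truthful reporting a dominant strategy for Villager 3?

Check each profile of the others' reports and compare truth against every alternative report.
Others report (27, 27): truth gives 19, best alternative gives 19.
Others report (25, 27): truth gives 17, best alternative gives 17.
Others report (27, 25): truth gives 17, best alternative gives 17.
Others report (25, 25): truth gives 15, best alternative gives 15.
Others report (19, 27): truth gives 11, best alternative gives 11.
Others report (27, 19): truth gives 11, best alternative gives 11.
(Remaining 10 profiles checked similarly; truth is weakly best in each.)
In every case the truthful report is at least as good as any alternative, so it is a dominant strategy.

Yes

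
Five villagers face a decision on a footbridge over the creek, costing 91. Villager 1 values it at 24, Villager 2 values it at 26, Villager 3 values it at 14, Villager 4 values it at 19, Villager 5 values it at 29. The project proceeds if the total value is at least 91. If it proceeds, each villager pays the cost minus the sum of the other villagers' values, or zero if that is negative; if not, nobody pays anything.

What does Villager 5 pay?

8

Total value 112 ≥ cost 91, so the project is built.
The other villagers' values sum to 83.
Cost minus that sum is 91 - 83 = 8.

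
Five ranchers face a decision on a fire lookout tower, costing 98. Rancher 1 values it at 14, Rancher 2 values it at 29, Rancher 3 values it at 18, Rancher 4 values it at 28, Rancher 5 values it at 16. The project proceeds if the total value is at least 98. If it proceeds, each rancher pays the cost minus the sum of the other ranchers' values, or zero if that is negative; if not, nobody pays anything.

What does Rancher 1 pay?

Total value 105 ≥ cost 98, so the project is built.
The other ranchers' values sum to 91.
Cost minus that sum is 98 - 91 = 7.

7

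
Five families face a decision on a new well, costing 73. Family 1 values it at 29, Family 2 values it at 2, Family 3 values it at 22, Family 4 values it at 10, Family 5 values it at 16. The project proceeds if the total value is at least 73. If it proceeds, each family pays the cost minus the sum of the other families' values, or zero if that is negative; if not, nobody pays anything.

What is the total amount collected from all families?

53

Total value 79 ≥ cost 73, so it is built.
Family 1: others sum to 50; max(0, 73 - 50) = 23.
Family 2: others sum to 77; max(0, 73 - 77) = 0.
Family 3: others sum to 57; max(0, 73 - 57) = 16.
Family 4: others sum to 69; max(0, 73 - 69) = 4.
Family 5: others sum to 63; max(0, 73 - 63) = 10.
Total collected = 23 + 0 + 16 + 4 + 10 = 53.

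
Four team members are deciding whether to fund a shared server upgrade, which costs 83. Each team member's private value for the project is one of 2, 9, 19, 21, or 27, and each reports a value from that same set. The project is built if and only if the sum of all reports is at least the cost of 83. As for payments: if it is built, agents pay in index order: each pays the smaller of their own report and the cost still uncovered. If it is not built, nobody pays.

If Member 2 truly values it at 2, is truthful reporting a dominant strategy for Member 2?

Yes

Check each profile of the others' reports and compare truth against every alternative report.
Others report (21, 27, 27): truth gives 0, best alternative gives -7.
Others report (27, 21, 27): truth gives 0, best alternative gives -7.
Others report (27, 27, 21): truth gives 0, best alternative gives -7.
Others report (27, 27, 27): truth gives 0, best alternative gives -7.
Others report (2, 2, 2): truth gives 0, best alternative gives 0.
Others report (2, 2, 9): truth gives 0, best alternative gives 0.
(Remaining 119 profiles checked similarly; truth is weakly best in each.)
In every case the truthful report is at least as good as any alternative, so it is a dominant strategy.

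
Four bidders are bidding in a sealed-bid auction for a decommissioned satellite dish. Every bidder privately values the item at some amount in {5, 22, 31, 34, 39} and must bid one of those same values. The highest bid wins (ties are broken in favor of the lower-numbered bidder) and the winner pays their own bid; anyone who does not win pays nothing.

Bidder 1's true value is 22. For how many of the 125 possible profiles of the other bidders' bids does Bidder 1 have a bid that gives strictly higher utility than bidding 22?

Others bid (5, 5, 5): truth gives 0; bid 5 gives 17 > 0. Violating.
Others bid (5, 5, 22): truth gives 0; no alternative beats it.
Others bid (5, 5, 31): truth gives 0; no alternative beats it.
(Checking all 125 profiles: 1 has a profitable deviation, 124 do not.)

1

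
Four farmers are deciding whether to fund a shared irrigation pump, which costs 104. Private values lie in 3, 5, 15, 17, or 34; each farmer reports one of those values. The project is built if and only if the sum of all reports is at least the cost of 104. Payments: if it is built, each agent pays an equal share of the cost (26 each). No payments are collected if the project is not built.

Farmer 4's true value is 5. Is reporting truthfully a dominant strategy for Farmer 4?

Yes

Check each profile of the others' reports and compare truth against every alternative report.
Others report (34, 34, 34): truth gives -21, best alternative gives -21.
Others report (3, 3, 3): truth gives 0, best alternative gives 0.
Others report (3, 3, 5): truth gives 0, best alternative gives 0.
Others report (3, 3, 15): truth gives 0, best alternative gives 0.
Others report (3, 3, 17): truth gives 0, best alternative gives 0.
Others report (3, 3, 34): truth gives 0, best alternative gives 0.
(Remaining 119 profiles checked similarly; truth is weakly best in each.)
In every case the truthful report is at least as good as any alternative, so it is a dominant strategy.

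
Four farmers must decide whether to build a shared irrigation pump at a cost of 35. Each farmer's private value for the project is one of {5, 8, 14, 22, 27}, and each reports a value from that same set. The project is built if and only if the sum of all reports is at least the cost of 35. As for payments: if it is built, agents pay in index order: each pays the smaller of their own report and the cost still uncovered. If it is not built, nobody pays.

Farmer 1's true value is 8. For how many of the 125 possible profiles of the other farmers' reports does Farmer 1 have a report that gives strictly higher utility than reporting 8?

Others report (5, 5, 22): truth gives 0; report 5 gives 3 > 0. Violating.
Others report (5, 5, 27): truth gives 0; report 5 gives 3 > 0. Violating.
Others report (5, 8, 22): truth gives 0; report 5 gives 3 > 0. Violating.
Others report (5, 8, 27): truth gives 0; report 5 gives 3 > 0. Violating.
Others report (5, 5, 5): truth gives 0; no alternative beats it.
Others report (5, 5, 8): truth gives 0; no alternative beats it.
(Checking all 125 profiles: 108 have a profitable deviation, 17 do not.)

108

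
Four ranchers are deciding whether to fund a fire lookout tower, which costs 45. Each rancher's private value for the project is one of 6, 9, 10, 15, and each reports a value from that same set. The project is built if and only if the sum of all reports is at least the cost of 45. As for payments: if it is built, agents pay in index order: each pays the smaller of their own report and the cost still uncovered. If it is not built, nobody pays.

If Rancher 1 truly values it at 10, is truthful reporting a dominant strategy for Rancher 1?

No

Consider the case where Rancher 2 reports 6, Rancher 3 reports 15 and Rancher 4 reports 15.
Truthful report 10: project built, pays 10, utility 10 - 10 = 0.
Report 9 instead: project built, pays 9, utility 10 - 9 = 1.
Since 1 > 0, reporting 9 is strictly better here, so truthful reporting is not dominant.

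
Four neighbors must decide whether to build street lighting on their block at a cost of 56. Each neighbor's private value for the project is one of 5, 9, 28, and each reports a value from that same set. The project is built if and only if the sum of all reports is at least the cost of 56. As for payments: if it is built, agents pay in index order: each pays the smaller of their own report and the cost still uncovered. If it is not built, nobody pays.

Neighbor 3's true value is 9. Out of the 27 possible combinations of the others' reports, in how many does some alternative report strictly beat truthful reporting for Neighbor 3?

Others report (5, 28, 28): truth gives 0; report 5 gives 4 > 0. Violating.
Others report (9, 28, 28): truth gives 0; report 5 gives 4 > 0. Violating.
Others report (28, 5, 28): truth gives 0; report 5 gives 4 > 0. Violating.
Others report (28, 9, 28): truth gives 0; report 5 gives 4 > 0. Violating.
Others report (5, 5, 5): truth gives 0; no alternative beats it.
Others report (5, 5, 9): truth gives 0; no alternative beats it.
(Checking all 27 profiles: 4 have a profitable deviation, 23 do not.)

4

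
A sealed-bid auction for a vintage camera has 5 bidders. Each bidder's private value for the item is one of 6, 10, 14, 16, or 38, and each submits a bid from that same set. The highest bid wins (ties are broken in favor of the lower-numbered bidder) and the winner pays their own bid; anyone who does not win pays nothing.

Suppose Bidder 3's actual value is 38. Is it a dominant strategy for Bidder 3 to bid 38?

Consider the case where Bidder 1 bids 6, Bidder 2 bids 6, Bidder 4 bids 6 and Bidder 5 bids 6.
Truthful bid 38: wins, pays 38, utility 38 - 38 = 0.
Bid 10 instead: wins, pays 10, utility 38 - 10 = 28.
Since 28 > 0, bidding 10 is strictly better here, so truthful bidding is not dominant.

No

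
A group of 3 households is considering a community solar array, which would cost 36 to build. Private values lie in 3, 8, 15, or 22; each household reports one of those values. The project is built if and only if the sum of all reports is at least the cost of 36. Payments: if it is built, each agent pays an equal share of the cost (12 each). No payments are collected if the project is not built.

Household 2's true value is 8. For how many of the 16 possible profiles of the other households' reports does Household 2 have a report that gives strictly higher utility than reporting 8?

Others report (8, 22): truth gives -4; report 3 gives 0 > -4. Violating.
Others report (15, 15): truth gives -4; report 3 gives 0 > -4. Violating.
Others report (22, 8): truth gives -4; report 3 gives 0 > -4. Violating.
Others report (3, 3): truth gives 0; no alternative beats it.
Others report (3, 8): truth gives 0; no alternative beats it.
(Checking all 16 profiles: 3 have a profitable deviation, 13 do not.)

3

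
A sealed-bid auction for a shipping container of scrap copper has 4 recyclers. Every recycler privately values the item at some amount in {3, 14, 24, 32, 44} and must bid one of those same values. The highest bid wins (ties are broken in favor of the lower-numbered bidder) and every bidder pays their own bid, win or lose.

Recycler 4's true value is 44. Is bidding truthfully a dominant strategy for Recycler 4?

Consider the case where Recycler 1 bids 3, Recycler 2 bids 3 and Recycler 3 bids 3.
Truthful bid 44: wins, pays 44, utility 44 - 44 = 0.
Bid 14 instead: wins, pays 14, utility 44 - 14 = 30.
Since 30 > 0, bidding 14 is strictly better here, so truthful bidding is not dominant.

No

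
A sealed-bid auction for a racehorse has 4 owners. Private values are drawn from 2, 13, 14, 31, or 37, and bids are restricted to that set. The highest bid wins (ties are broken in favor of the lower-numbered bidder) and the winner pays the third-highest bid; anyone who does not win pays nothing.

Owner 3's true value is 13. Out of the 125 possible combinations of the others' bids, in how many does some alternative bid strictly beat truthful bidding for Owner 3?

9

Others bid (2, 2, 14): truth gives 0; bid 14 gives 11 > 0. Violating.
Others bid (2, 2, 31): truth gives 0; bid 31 gives 11 > 0. Violating.
Others bid (2, 2, 37): truth gives 0; bid 37 gives 11 > 0. Violating.
Others bid (2, 13, 2): truth gives 0; bid 14 gives 11 > 0. Violating.
Others bid (2, 2, 2): truth gives 11; no alternative beats it.
Others bid (2, 2, 13): truth gives 11; no alternative beats it.
(Checking all 125 profiles: 9 have a profitable deviation, 116 do not.)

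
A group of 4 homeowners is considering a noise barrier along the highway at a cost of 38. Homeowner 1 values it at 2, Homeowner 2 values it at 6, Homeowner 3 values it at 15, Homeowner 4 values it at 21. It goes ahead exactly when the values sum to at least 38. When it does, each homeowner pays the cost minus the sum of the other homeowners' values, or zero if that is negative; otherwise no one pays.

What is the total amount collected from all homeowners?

24

Total value 44 ≥ cost 38, so it is built.
Homeowner 1: others sum to 42; max(0, 38 - 42) = 0.
Homeowner 2: others sum to 38; max(0, 38 - 38) = 0.
Homeowner 3: others sum to 29; max(0, 38 - 29) = 9.
Homeowner 4: others sum to 23; max(0, 38 - 23) = 15.
Total collected = 0 + 0 + 9 + 15 = 24.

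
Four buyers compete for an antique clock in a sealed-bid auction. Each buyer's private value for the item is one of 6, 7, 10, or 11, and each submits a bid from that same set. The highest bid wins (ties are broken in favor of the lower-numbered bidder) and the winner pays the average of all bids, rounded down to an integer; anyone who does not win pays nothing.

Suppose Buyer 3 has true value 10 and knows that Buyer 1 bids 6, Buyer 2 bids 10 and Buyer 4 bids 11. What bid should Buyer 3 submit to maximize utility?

11

Bid 6: loses, pays 0, utility 0.
Bid 7: loses, pays 0, utility 0.
Bid 10: loses, pays 0, utility 0.
Bid 11: wins, pays 9, utility 10 - 9 = 1.
The best choice is 11 with utility 1.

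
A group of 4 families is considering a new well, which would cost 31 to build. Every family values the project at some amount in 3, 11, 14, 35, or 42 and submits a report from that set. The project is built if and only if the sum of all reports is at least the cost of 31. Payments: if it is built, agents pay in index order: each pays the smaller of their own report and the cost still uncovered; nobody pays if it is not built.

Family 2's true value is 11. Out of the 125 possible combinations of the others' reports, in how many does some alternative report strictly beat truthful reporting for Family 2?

Others report (3, 3, 35): truth gives 0; report 3 gives 8 > 0. Violating.
Others report (3, 3, 42): truth gives 0; report 3 gives 8 > 0. Violating.
Others report (3, 11, 14): truth gives 0; report 3 gives 8 > 0. Violating.
Others report (3, 11, 35): truth gives 0; report 3 gives 8 > 0. Violating.
Others report (3, 3, 3): truth gives 0; no alternative beats it.
Others report (3, 3, 11): truth gives 0; no alternative beats it.
(Checking all 125 profiles: 65 have a profitable deviation, 60 do not.)

65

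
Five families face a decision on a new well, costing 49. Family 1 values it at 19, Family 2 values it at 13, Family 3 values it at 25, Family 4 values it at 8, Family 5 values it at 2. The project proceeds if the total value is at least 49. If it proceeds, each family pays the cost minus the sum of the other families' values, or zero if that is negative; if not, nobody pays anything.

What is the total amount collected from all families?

8

Total value 67 ≥ cost 49, so it is built.
Family 1: others sum to 48; max(0, 49 - 48) = 1.
Family 2: others sum to 54; max(0, 49 - 54) = 0.
Family 3: others sum to 42; max(0, 49 - 42) = 7.
Family 4: others sum to 59; max(0, 49 - 59) = 0.
Family 5: others sum to 65; max(0, 49 - 65) = 0.
Total collected = 1 + 0 + 7 + 0 + 0 = 8.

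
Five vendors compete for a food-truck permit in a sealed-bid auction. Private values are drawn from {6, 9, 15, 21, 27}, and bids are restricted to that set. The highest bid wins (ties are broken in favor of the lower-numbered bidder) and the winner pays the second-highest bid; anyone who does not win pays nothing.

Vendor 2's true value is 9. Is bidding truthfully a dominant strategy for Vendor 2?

Check each profile of the others' bids and compare truth against every alternative bid.
Others bid (6, 6, 6, 6): truth gives 3, best alternative gives 3.
Others bid (6, 6, 6, 9): truth gives 0, best alternative gives 0.
Others bid (6, 6, 6, 15): truth gives 0, best alternative gives 0.
Others bid (6, 6, 6, 21): truth gives 0, best alternative gives 0.
Others bid (6, 6, 6, 27): truth gives 0, best alternative gives 0.
Others bid (6, 6, 9, 6): truth gives 0, best alternative gives 0.
(Remaining 619 profiles checked similarly; truth is weakly best in each.)
In every case the truthful bid is at least as good as any alternative, so it is a dominant strategy.

Yes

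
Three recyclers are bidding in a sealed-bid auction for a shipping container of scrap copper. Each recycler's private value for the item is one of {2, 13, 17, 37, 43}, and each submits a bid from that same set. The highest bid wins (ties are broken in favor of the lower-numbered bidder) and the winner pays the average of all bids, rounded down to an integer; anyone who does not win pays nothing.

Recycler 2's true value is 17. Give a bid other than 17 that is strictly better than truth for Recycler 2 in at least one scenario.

Suppose Recycler 1 bids 2 and Recycler 3 bids 2.
Bid 17: wins, pays 7, utility 17 - 7 = 10.
Bid 13: wins, pays 5, utility 17 - 5 = 12.
So bidding 13 beats truth here (12 > 10).

13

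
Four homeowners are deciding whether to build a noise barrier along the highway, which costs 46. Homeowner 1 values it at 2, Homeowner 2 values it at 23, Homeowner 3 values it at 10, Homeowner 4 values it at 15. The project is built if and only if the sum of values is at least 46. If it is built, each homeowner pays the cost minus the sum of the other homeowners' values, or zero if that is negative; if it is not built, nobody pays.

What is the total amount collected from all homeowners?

Total value 50 ≥ cost 46, so it is built.
Homeowner 1: others sum to 48; max(0, 46 - 48) = 0.
Homeowner 2: others sum to 27; max(0, 46 - 27) = 19.
Homeowner 3: others sum to 40; max(0, 46 - 40) = 6.
Homeowner 4: others sum to 35; max(0, 46 - 35) = 11.
Total collected = 0 + 19 + 6 + 11 = 36.

36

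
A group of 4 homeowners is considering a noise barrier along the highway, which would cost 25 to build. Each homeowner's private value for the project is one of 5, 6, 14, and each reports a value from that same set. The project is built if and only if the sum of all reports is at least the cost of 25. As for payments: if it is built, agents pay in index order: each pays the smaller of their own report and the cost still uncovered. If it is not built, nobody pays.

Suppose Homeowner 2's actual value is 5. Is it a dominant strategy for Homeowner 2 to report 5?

Check each profile of the others' reports and compare truth against every alternative report.
Others report (5, 5, 14): truth gives 0, best alternative gives -1.
Others report (5, 6, 14): truth gives 0, best alternative gives -1.
Others report (5, 14, 5): truth gives 0, best alternative gives -1.
Others report (5, 14, 6): truth gives 0, best alternative gives -1.
Others report (5, 14, 14): truth gives 0, best alternative gives -1.
Others report (6, 5, 14): truth gives 0, best alternative gives -1.
(Remaining 21 profiles checked similarly; truth is weakly best in each.)
In every case the truthful report is at least as good as any alternative, so it is a dominant strategy.

Yes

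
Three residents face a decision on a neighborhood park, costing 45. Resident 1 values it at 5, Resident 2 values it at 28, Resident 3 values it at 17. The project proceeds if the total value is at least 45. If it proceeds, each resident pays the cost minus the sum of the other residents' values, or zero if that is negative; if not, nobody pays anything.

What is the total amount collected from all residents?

35

Total value 50 ≥ cost 45, so it is built.
Resident 1: others sum to 45; max(0, 45 - 45) = 0.
Resident 2: others sum to 22; max(0, 45 - 22) = 23.
Resident 3: others sum to 33; max(0, 45 - 33) = 12.
Total collected = 0 + 23 + 12 = 35.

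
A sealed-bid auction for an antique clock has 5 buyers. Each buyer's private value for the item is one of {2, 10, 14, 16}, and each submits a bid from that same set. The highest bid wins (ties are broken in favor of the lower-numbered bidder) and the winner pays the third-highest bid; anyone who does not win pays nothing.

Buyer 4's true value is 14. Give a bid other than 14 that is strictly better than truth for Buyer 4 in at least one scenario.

16

Suppose Buyer 1 bids 2, Buyer 2 bids 2, Buyer 3 bids 2 and Buyer 5 bids 16.
Bid 14: loses, pays 0, utility 0.
Bid 16: wins, pays 2, utility 14 - 2 = 12.
So bidding 16 beats truth here (12 > 0).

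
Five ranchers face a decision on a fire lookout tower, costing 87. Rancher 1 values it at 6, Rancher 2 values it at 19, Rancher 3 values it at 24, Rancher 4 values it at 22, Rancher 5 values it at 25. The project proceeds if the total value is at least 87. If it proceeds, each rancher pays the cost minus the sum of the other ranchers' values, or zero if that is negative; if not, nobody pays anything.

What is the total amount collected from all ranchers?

54

Total value 96 ≥ cost 87, so it is built.
Rancher 1: others sum to 90; max(0, 87 - 90) = 0.
Rancher 2: others sum to 77; max(0, 87 - 77) = 10.
Rancher 3: others sum to 72; max(0, 87 - 72) = 15.
Rancher 4: others sum to 74; max(0, 87 - 74) = 13.
Rancher 5: others sum to 71; max(0, 87 - 71) = 16.
Total collected = 0 + 10 + 15 + 13 + 16 = 54.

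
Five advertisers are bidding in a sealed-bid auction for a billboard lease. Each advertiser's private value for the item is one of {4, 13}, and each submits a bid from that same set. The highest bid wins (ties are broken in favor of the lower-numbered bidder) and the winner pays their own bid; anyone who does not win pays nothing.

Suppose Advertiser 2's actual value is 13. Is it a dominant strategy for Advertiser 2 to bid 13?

Check each profile of the others' bids and compare truth against every alternative bid.
Others bid (4, 4, 4, 4): truth gives 0, best alternative gives 0.
Others bid (4, 4, 4, 13): truth gives 0, best alternative gives 0.
Others bid (4, 4, 13, 4): truth gives 0, best alternative gives 0.
Others bid (4, 4, 13, 13): truth gives 0, best alternative gives 0.
Others bid (4, 13, 4, 4): truth gives 0, best alternative gives 0.
Others bid (4, 13, 4, 13): truth gives 0, best alternative gives 0.
(Remaining 10 profiles checked similarly; truth is weakly best in each.)
In every case the truthful bid is at least as good as any alternative, so it is a dominant strategy.

Yes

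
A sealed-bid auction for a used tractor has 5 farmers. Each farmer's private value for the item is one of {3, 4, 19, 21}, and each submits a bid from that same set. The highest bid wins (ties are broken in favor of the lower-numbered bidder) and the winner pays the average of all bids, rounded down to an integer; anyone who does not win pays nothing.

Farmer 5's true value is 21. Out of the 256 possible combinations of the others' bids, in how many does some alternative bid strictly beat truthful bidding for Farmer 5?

Others bid (3, 3, 3, 3): truth gives 15; bid 4 gives 18 > 15. Violating.
Others bid (3, 3, 4, 4): truth gives 14; bid 19 gives 15 > 14. Violating.
Others bid (3, 4, 3, 4): truth gives 14; bid 19 gives 15 > 14. Violating.
Others bid (3, 4, 4, 3): truth gives 14; bid 19 gives 15 > 14. Violating.
Others bid (3, 3, 3, 4): truth gives 15; no alternative beats it.
Others bid (3, 3, 3, 19): truth gives 12; no alternative beats it.
(Checking all 256 profiles: 11 have a profitable deviation, 245 do not.)

11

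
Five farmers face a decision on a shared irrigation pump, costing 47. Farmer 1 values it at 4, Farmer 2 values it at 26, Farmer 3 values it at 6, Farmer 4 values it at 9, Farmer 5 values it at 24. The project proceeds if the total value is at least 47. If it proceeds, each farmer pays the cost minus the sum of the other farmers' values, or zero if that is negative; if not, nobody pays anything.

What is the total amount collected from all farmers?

Total value 69 ≥ cost 47, so it is built.
Farmer 1: others sum to 65; max(0, 47 - 65) = 0.
Farmer 2: others sum to 43; max(0, 47 - 43) = 4.
Farmer 3: others sum to 63; max(0, 47 - 63) = 0.
Farmer 4: others sum to 60; max(0, 47 - 60) = 0.
Farmer 5: others sum to 45; max(0, 47 - 45) = 2.
Total collected = 0 + 4 + 0 + 0 + 2 = 6.

6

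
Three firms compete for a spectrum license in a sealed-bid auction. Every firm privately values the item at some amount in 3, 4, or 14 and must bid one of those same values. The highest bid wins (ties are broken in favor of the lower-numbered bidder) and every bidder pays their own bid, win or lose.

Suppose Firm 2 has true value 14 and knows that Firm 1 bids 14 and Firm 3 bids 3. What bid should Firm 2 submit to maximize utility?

3

Bid 3: loses but pays 3, utility -3.
Bid 4: loses but pays 4, utility -4.
Bid 14: loses but pays 14, utility -14.
The best choice is 3 with utility -3.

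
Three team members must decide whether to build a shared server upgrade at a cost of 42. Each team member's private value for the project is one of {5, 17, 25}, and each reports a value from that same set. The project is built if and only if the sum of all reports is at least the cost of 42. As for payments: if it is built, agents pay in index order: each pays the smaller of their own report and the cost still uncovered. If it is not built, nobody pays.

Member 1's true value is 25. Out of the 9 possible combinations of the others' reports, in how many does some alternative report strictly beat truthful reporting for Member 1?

6

Others report (5, 25): truth gives 0; report 17 gives 8 > 0. Violating.
Others report (17, 17): truth gives 0; report 17 gives 8 > 0. Violating.
Others report (17, 25): truth gives 0; report 5 gives 20 > 0. Violating.
Others report (25, 5): truth gives 0; report 17 gives 8 > 0. Violating.
Others report (5, 5): truth gives 0; no alternative beats it.
Others report (5, 17): truth gives 0; no alternative beats it.
(Checking all 9 profiles: 6 have a profitable deviation, 3 do not.)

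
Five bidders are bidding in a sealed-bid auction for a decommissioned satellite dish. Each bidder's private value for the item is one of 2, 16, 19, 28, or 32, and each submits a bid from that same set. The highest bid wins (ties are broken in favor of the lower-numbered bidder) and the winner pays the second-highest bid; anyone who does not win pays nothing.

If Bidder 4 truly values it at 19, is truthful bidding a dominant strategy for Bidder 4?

Yes

Check each profile of the others' bids and compare truth against every alternative bid.
Others bid (2, 2, 2, 2): truth gives 17, best alternative gives 17.
Others bid (2, 2, 2, 16): truth gives 3, best alternative gives 3.
Others bid (2, 2, 16, 2): truth gives 3, best alternative gives 3.
Others bid (2, 2, 16, 16): truth gives 3, best alternative gives 3.
Others bid (2, 16, 2, 2): truth gives 3, best alternative gives 3.
Others bid (2, 16, 2, 16): truth gives 3, best alternative gives 3.
(Remaining 619 profiles checked similarly; truth is weakly best in each.)
In every case the truthful bid is at least as good as any alternative, so it is a dominant strategy.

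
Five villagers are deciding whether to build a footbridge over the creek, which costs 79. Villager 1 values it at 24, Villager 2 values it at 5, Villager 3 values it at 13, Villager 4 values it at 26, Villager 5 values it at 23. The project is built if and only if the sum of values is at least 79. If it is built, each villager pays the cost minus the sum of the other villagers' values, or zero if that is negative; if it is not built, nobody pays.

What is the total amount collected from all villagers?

Total value 91 ≥ cost 79, so it is built.
Villager 1: others sum to 67; max(0, 79 - 67) = 12.
Villager 2: others sum to 86; max(0, 79 - 86) = 0.
Villager 3: others sum to 78; max(0, 79 - 78) = 1.
Villager 4: others sum to 65; max(0, 79 - 65) = 14.
Villager 5: others sum to 68; max(0, 79 - 68) = 11.
Total collected = 12 + 0 + 1 + 14 + 11 = 38.

38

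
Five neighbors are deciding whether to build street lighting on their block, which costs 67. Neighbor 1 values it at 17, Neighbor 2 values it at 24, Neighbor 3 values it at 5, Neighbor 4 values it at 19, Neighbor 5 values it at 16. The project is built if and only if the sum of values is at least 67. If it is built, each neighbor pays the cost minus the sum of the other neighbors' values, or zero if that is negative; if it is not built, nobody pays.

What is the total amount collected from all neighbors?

Total value 81 ≥ cost 67, so it is built.
Neighbor 1: others sum to 64; max(0, 67 - 64) = 3.
Neighbor 2: others sum to 57; max(0, 67 - 57) = 10.
Neighbor 3: others sum to 76; max(0, 67 - 76) = 0.
Neighbor 4: others sum to 62; max(0, 67 - 62) = 5.
Neighbor 5: others sum to 65; max(0, 67 - 65) = 2.
Total collected = 3 + 10 + 0 + 5 + 2 = 20.

20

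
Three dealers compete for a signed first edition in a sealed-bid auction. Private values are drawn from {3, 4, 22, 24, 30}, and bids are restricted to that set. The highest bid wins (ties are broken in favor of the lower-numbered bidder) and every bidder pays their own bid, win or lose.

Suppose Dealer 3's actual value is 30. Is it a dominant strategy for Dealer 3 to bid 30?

No

Consider the case where Dealer 1 bids 3 and Dealer 2 bids 3.
Truthful bid 30: wins, pays 30, utility 30 - 30 = 0.
Bid 4 instead: wins, pays 4, utility 30 - 4 = 26.
Since 26 > 0, bidding 4 is strictly better here, so truthful bidding is not dominant.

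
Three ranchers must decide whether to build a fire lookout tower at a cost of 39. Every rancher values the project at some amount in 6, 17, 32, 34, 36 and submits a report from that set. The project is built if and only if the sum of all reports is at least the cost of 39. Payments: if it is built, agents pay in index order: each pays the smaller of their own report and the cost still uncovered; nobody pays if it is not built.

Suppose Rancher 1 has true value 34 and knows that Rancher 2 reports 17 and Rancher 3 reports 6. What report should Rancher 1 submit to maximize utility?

Report 6: project not built, utility 0.
Report 17: project built, pays 17, utility 34 - 17 = 17.
Report 32: project built, pays 32, utility 34 - 32 = 2.
Report 34: project built, pays 34, utility 34 - 34 = 0.
Report 36: project built, pays 36, utility 34 - 36 = -2.
The best choice is 17 with utility 17.

17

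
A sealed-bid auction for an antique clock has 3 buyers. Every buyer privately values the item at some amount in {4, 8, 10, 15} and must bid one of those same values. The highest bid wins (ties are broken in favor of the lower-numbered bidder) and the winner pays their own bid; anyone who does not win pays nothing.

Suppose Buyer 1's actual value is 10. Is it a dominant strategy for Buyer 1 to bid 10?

Consider the case where Buyer 2 bids 4 and Buyer 3 bids 4.
Truthful bid 10: wins, pays 10, utility 10 - 10 = 0.
Bid 4 instead: wins, pays 4, utility 10 - 4 = 6.
Since 6 > 0, bidding 4 is strictly better here, so truthful bidding is not dominant.

No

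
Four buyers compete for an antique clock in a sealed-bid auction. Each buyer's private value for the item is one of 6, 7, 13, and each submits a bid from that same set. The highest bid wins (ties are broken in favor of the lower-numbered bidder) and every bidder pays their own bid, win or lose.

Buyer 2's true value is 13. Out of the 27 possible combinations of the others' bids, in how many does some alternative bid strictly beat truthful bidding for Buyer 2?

13

Others bid (6, 6, 6): truth gives 0; bid 7 gives 6 > 0. Violating.
Others bid (6, 6, 7): truth gives 0; bid 7 gives 6 > 0. Violating.
Others bid (6, 7, 6): truth gives 0; bid 7 gives 6 > 0. Violating.
Others bid (6, 7, 7): truth gives 0; bid 7 gives 6 > 0. Violating.
Others bid (6, 6, 13): truth gives 0; no alternative beats it.
Others bid (6, 7, 13): truth gives 0; no alternative beats it.
(Checking all 27 profiles: 13 have a profitable deviation, 14 do not.)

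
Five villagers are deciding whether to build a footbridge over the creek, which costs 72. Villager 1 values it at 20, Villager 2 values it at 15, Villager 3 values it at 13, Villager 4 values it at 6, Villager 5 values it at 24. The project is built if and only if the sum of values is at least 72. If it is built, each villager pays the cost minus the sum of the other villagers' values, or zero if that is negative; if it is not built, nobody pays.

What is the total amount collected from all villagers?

48

Total value 78 ≥ cost 72, so it is built.
Villager 1: others sum to 58; max(0, 72 - 58) = 14.
Villager 2: others sum to 63; max(0, 72 - 63) = 9.
Villager 3: others sum to 65; max(0, 72 - 65) = 7.
Villager 4: others sum to 72; max(0, 72 - 72) = 0.
Villager 5: others sum to 54; max(0, 72 - 54) = 18.
Total collected = 14 + 9 + 7 + 0 + 18 = 48.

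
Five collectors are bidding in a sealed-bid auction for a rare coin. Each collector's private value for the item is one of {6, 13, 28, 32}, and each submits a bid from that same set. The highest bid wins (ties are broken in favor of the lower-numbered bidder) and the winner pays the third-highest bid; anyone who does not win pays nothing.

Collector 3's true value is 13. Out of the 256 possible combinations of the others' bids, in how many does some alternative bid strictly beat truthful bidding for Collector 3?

Others bid (6, 6, 6, 28): truth gives 0; bid 28 gives 7 > 0. Violating.
Others bid (6, 6, 6, 32): truth gives 0; bid 32 gives 7 > 0. Violating.
Others bid (6, 6, 28, 6): truth gives 0; bid 28 gives 7 > 0. Violating.
Others bid (6, 6, 32, 6): truth gives 0; bid 32 gives 7 > 0. Violating.
Others bid (6, 6, 6, 6): truth gives 7; no alternative beats it.
Others bid (6, 6, 6, 13): truth gives 7; no alternative beats it.
(Checking all 256 profiles: 8 have a profitable deviation, 248 do not.)

8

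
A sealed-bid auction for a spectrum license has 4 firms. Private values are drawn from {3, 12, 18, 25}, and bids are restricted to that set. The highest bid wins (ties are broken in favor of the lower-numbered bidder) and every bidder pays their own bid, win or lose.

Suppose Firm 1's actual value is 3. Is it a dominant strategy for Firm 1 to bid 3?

Check each profile of the others' bids and compare truth against every alternative bid.
Others bid (3, 3, 3): truth gives 0, best alternative gives -9.
Others bid (3, 3, 18): truth gives -3, best alternative gives -12.
Others bid (3, 3, 25): truth gives -3, best alternative gives -12.
Others bid (3, 12, 18): truth gives -3, best alternative gives -12.
Others bid (3, 12, 25): truth gives -3, best alternative gives -12.
Others bid (3, 18, 3): truth gives -3, best alternative gives -12.
(Remaining 58 profiles checked similarly; truth is weakly best in each.)
In every case the truthful bid is at least as good as any alternative, so it is a dominant strategy.

Yes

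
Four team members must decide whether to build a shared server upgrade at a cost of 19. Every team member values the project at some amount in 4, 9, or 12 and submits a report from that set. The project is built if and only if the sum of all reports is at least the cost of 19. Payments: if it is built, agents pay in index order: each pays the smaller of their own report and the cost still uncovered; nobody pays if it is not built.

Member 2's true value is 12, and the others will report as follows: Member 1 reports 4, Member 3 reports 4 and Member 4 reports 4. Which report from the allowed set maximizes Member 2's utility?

Report 4: project not built, utility 0.
Report 9: project built, pays 9, utility 12 - 9 = 3.
Report 12: project built, pays 12, utility 12 - 12 = 0.
The best choice is 9 with utility 3.

9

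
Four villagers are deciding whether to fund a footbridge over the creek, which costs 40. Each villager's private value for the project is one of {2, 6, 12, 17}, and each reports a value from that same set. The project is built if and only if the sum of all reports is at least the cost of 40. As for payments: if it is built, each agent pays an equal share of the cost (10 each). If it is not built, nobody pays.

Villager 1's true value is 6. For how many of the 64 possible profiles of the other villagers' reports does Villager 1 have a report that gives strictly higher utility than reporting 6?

Others report (2, 17, 17): truth gives -4; report 2 gives 0 > -4. Violating.
Others report (6, 12, 17): truth gives -4; report 2 gives 0 > -4. Violating.
Others report (6, 17, 12): truth gives -4; report 2 gives 0 > -4. Violating.
Others report (12, 6, 17): truth gives -4; report 2 gives 0 > -4. Violating.
Others report (2, 2, 2): truth gives 0; no alternative beats it.
Others report (2, 2, 6): truth gives 0; no alternative beats it.
(Checking all 64 profiles: 10 have a profitable deviation, 54 do not.)

10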